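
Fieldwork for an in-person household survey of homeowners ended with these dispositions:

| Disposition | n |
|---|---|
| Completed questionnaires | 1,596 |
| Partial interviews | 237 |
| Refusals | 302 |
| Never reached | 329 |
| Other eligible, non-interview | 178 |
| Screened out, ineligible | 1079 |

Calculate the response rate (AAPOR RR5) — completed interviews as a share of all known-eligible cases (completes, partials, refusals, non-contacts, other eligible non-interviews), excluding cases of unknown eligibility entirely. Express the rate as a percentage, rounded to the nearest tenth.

60.4%

Top = 1596
Denom = 1596 + 237 + 302 + 329 + 178 = 2642
RR5 = 1596 / 2642 = 0.6041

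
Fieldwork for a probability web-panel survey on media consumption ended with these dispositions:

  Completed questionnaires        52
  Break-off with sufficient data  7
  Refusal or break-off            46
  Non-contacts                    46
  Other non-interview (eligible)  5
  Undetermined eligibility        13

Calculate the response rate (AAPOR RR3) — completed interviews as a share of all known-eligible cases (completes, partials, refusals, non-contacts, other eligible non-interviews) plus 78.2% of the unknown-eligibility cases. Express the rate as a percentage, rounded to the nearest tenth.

Num: 52
Known eligible: 52 + 7 + 46 + 46 + 5 = 156
Eligible share of unknowns: 0.7820 × 13 = 10.17
Denominator: 156 + 10.17 = 166.17
RR3 = 52 / 166.17 = 0.3129

31.3%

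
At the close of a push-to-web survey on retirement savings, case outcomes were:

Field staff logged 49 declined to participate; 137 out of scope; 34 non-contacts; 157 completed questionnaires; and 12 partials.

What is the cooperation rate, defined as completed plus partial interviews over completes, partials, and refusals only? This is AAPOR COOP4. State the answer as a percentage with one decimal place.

Top = 157 + 12 = 169
Denominator = 157 + 12 + 49 = 218
COOP4 = 169 / 218 = 0.7752

77.5%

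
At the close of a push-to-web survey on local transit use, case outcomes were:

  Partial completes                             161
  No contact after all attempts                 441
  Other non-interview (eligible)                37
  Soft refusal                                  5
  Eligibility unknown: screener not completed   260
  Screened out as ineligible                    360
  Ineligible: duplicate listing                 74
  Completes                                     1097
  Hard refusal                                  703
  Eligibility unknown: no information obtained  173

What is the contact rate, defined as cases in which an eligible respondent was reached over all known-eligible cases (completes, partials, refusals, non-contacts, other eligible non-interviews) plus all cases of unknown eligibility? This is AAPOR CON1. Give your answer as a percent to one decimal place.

Refusals = 703 + 5 = 708
Eligibility not determined = 260 + 173 = 433
Screened out, ineligible = 360 + 74 = 434
Numerator = 1097 + 161 + 708 + 37 = 2003
Denom = 1097 + 161 + 708 + 441 + 37 + 433 = 2877
CON1 = 2003 / 2877 = 0.6962

69.6%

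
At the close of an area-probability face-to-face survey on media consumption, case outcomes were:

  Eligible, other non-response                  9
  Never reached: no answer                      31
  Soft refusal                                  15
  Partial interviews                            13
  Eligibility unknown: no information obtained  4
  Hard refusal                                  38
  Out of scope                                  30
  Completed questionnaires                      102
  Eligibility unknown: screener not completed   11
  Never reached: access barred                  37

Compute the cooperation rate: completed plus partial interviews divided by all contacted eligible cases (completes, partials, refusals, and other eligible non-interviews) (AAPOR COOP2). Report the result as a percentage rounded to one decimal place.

65.0%

Refusal or break-off = 38 + 15 = 53
Never reached = 31 + 37 = 68
Undetermined eligibility = 11 + 4 = 15
Num → 102 + 13 = 115
Base → 102 + 13 + 53 + 9 = 177
COOP2 = 115 / 177 = 0.6497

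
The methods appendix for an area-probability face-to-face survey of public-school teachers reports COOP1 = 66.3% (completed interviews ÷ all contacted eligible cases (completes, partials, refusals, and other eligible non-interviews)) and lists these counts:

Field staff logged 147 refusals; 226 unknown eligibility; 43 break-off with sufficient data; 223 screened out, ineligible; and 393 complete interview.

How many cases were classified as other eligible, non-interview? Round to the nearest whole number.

10

COOP1 = 393 / D = 0.663
D = 393 / 0.663 = 592.8
Other denominator terms total 583
other eligible, non-interview = 592.8 − 583 ≈ 10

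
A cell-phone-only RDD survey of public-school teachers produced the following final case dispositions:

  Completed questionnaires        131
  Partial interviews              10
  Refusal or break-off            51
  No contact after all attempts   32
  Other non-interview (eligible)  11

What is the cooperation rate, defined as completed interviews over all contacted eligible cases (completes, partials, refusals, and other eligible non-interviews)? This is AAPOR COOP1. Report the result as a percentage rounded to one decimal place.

Numerator → 131
Denom → 131 + 10 + 51 + 11 = 203
COOP1 = 131 / 203 = 0.6453

64.5%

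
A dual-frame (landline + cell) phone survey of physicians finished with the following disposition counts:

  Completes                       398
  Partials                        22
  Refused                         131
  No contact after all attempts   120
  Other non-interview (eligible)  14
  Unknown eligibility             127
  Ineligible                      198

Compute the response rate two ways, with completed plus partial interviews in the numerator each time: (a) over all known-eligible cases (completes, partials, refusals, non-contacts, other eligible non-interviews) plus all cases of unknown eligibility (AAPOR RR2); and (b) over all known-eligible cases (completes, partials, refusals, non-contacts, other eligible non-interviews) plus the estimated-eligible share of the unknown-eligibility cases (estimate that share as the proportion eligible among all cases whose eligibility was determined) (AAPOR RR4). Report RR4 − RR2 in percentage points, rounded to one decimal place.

Numerator: 398 + 22 = 420
Denom: 398 + 22 + 131 + 120 + 14 + 127 = 812
RR2 = 420 / 812 = 0.5172
Known eligible: 398 + 22 + 131 + 120 + 14 = 685
e = 685 / (685 + 198) = 685 / 883 = 0.7758
Estimated eligible among unknowns: 0.7758 × 127 = 98.53
Denom: 685 + 98.53 = 783.53
RR4 = 420 / 783.53 = 0.5360
Difference = 53.60 − 51.72 = 1.88 percentage points

1.9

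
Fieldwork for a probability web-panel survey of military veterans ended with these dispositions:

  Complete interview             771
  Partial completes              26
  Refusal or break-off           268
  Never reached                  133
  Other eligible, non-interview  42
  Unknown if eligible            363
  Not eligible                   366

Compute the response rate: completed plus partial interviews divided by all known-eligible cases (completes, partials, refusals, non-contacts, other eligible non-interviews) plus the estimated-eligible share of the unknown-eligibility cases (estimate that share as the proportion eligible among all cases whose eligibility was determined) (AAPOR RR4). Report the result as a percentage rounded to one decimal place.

Numerator → 771 + 26 = 797
Determined eligible → 771 + 26 + 268 + 133 + 42 = 1240
e = 1240 / (1240 + 366) = 1240 / 1606 = 0.7721
Estimated eligible among unknowns → 0.7721 × 363 = 280.27
Denom → 1240 + 280.27 = 1520.27
RR4 = 797 / 1520.27 = 0.5242

52.4%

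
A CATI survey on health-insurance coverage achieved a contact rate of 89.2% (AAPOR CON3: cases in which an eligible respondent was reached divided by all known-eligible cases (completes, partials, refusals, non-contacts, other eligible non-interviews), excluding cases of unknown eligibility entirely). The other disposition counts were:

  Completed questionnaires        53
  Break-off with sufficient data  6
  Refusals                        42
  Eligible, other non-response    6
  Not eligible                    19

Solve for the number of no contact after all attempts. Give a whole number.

Top → 53 + 6 + 42 + 6 = 107
CON3 = 107 / D = 0.892
D = 107 / 0.892 = 120.0
Other denominator terms total 107
no contact after all attempts = 120.0 − 107 ≈ 13

13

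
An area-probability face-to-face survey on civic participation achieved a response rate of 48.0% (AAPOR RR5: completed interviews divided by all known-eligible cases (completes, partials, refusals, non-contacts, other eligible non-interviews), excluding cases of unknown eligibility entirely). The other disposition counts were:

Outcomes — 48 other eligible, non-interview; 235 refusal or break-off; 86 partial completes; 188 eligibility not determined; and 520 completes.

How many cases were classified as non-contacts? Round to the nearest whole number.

194

RR5 = 520 / D = 0.480
D = 520 / 0.480 = 1083.3
Other denominator terms total 889
non-contacts = 1083.3 − 889 ≈ 194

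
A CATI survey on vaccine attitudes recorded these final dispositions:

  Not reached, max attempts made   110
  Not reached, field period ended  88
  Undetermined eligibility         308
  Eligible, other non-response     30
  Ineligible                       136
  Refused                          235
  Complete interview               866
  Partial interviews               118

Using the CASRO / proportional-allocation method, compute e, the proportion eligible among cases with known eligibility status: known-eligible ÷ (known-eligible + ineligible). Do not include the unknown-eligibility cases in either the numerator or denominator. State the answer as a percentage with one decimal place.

91.4%

No answer / not reached = 88 + 110 = 198
Determined eligible: 866 + 118 + 235 + 198 + 30 = 1447
e = 1447 / (1447 + 136) = 1447 / 1583 = 0.9141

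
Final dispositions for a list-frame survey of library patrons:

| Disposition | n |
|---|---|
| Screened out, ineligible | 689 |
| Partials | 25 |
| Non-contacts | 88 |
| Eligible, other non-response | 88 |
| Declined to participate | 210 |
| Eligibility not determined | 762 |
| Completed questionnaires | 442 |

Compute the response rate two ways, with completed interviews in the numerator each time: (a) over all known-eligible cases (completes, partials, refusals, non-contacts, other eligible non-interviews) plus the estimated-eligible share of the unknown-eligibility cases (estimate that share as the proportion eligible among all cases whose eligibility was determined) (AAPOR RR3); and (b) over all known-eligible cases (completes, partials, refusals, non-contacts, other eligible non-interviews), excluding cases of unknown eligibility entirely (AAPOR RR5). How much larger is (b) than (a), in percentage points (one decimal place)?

17.1

Top → 442
Known eligible → 442 + 25 + 210 + 88 + 88 = 853
e = 853 / (853 + 689) = 853 / 1542 = 0.5532
e × U → 0.5532 × 762 = 421.54
Denominator → 853 + 421.54 = 1274.54
RR3 = 442 / 1274.54 = 0.3468
Denominator → 442 + 25 + 210 + 88 + 88 = 853
RR5 = 442 / 853 = 0.5182
Difference = 51.82 − 34.68 = 17.14 percentage points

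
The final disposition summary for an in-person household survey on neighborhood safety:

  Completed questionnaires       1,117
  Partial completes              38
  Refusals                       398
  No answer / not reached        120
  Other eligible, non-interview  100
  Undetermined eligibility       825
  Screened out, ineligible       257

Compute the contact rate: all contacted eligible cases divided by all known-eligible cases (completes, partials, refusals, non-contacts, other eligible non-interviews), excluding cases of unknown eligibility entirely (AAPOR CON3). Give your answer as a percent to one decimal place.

93.2%

Numerator → 1117 + 38 + 398 + 100 = 1653
Denominator → 1117 + 38 + 398 + 120 + 100 = 1773
CON3 = 1653 / 1773 = 0.9323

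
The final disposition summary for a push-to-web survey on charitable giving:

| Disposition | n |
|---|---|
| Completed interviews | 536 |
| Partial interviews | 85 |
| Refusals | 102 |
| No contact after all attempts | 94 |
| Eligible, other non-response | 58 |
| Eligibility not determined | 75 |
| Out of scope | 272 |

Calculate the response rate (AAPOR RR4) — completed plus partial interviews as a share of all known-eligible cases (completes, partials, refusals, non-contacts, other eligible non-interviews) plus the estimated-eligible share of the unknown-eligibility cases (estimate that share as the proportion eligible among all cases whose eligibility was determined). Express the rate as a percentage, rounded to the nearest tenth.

Top → 536 + 85 = 621
Known eligible → 536 + 85 + 102 + 94 + 58 = 875
e = 875 / (875 + 272) = 875 / 1147 = 0.7629
e × U → 0.7629 × 75 = 57.22
Denom → 875 + 57.22 = 932.22
RR4 = 621 / 932.22 = 0.6662

66.6%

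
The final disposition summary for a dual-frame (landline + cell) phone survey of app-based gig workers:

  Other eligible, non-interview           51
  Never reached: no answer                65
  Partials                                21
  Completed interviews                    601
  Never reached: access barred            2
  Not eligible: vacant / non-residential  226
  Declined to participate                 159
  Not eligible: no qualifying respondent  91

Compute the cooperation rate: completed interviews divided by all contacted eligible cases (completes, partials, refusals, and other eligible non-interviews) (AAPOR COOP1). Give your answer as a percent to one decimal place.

72.2%

Non-contacts = 65 + 2 = 67
Not eligible = 91 + 226 = 317
Top: 601
Denominator: 601 + 21 + 159 + 51 = 832
COOP1 = 601 / 832 = 0.7224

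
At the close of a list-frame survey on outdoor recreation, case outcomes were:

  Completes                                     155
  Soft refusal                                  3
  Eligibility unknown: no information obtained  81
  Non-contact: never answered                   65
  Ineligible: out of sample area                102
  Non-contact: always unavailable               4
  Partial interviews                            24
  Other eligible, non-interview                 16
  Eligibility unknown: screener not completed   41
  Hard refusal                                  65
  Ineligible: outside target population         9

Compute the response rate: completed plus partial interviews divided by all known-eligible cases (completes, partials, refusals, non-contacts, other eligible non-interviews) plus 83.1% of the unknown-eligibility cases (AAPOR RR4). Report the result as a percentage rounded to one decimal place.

Refusals = 65 + 3 = 68
No contact after all attempts = 65 + 4 = 69
Unknown eligibility = 41 + 81 = 122
Out of scope = 9 + 102 = 111
Top → 155 + 24 = 179
Eligible (known) → 155 + 24 + 68 + 69 + 16 = 332
e × U → 0.8310 × 122 = 101.38
Denominator → 332 + 101.38 = 433.38
RR4 = 179 / 433.38 = 0.4130

41.3%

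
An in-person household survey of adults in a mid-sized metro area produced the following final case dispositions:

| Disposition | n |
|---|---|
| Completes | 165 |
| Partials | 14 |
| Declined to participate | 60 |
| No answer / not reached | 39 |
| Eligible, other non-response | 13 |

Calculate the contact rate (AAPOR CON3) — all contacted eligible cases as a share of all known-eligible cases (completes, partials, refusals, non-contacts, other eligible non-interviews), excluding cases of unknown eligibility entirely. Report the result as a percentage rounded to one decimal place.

Num: 165 + 14 + 60 + 13 = 252
Denominator: 165 + 14 + 60 + 39 + 13 = 291
CON3 = 252 / 291 = 0.8660

86.6%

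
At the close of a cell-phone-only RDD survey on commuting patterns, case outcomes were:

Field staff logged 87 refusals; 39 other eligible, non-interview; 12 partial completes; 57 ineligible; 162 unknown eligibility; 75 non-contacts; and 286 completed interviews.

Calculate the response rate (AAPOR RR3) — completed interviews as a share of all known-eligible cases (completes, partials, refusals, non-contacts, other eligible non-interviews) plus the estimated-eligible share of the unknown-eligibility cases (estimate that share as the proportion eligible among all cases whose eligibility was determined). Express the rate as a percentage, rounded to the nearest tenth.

Num: 286
Eligible (known): 286 + 12 + 87 + 75 + 39 = 499
e = 499 / (499 + 57) = 499 / 556 = 0.8975
Eligible share of unknowns: 0.8975 × 162 = 145.39
Denom: 499 + 145.39 = 644.39
RR3 = 286 / 644.39 = 0.4438

44.4%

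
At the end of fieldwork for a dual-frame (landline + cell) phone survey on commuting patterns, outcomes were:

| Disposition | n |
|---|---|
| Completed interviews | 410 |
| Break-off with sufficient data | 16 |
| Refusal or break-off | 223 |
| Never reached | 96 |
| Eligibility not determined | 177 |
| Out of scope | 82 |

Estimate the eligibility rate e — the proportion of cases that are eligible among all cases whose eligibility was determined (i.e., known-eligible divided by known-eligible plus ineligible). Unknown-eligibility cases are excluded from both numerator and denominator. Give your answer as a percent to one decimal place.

90.1%

Eligible (known): 410 + 16 + 223 + 96 = 745
e = 745 / (745 + 82) = 745 / 827 = 0.9008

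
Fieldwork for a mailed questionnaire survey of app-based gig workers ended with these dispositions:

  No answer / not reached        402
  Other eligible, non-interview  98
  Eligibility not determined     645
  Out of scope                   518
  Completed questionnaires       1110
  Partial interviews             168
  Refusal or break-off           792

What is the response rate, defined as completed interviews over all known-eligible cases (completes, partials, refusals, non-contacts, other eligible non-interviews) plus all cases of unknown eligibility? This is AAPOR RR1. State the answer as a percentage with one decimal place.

Numerator → 1110
Denominator → 1110 + 168 + 792 + 402 + 98 + 645 = 3215
RR1 = 1110 / 3215 = 0.3453

34.5%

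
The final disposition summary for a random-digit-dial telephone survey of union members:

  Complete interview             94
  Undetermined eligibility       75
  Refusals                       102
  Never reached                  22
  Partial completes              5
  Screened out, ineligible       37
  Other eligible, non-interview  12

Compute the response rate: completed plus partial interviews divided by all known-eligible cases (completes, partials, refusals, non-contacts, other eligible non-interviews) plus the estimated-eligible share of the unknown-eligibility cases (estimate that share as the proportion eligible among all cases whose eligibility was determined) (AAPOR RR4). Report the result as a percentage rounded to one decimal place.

Numerator = 94 + 5 = 99
Determined eligible = 94 + 5 + 102 + 22 + 12 = 235
e = 235 / (235 + 37) = 235 / 272 = 0.8640
Eligible share of unknowns = 0.8640 × 75 = 64.80
Base = 235 + 64.80 = 299.80
RR4 = 99 / 299.80 = 0.3302

33.0%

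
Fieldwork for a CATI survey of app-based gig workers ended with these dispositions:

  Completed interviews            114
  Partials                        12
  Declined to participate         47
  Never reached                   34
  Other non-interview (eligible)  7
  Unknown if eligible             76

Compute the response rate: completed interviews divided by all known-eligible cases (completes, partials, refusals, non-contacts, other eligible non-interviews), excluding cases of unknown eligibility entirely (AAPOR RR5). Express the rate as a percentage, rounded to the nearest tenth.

53.3%

Num → 114
Denominator → 114 + 12 + 47 + 34 + 7 = 214
RR5 = 114 / 214 = 0.5327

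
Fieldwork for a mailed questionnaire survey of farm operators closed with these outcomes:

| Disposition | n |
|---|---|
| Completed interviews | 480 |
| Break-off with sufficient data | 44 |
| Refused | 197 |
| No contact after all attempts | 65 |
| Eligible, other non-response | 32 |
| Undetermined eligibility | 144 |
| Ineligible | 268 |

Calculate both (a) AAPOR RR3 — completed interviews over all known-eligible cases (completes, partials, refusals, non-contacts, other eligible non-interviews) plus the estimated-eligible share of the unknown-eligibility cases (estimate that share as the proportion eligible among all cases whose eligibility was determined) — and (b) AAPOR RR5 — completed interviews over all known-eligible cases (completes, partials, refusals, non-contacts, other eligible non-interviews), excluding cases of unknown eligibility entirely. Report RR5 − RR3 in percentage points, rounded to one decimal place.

6.9

Num = 480
Known eligible = 480 + 44 + 197 + 65 + 32 = 818
e = 818 / (818 + 268) = 818 / 1086 = 0.7532
Estimated eligible among unknowns = 0.7532 × 144 = 108.46
Denominator = 818 + 108.46 = 926.46
RR3 = 480 / 926.46 = 0.5181
Denominator = 480 + 44 + 197 + 65 + 32 = 818
RR5 = 480 / 818 = 0.5868
Difference = 58.68 − 51.81 = 6.87 percentage points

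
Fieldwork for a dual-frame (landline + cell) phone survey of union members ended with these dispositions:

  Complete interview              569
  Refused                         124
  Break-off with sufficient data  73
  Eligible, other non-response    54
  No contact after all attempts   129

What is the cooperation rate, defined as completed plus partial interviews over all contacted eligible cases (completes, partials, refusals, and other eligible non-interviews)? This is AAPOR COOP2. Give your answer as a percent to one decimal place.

Top → 569 + 73 = 642
Base → 569 + 73 + 124 + 54 = 820
COOP2 = 642 / 820 = 0.7829

78.3%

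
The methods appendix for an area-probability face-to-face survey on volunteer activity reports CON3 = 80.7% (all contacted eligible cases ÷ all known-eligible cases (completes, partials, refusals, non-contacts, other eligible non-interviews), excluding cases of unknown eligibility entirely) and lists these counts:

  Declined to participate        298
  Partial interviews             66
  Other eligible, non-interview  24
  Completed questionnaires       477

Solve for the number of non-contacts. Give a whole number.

Num → 477 + 66 + 298 + 24 = 865
CON3 = 865 / D = 0.807
D = 865 / 0.807 = 1071.9
Remaining denominator categories sum to 865
non-contacts = 1071.9 − 865 ≈ 207

207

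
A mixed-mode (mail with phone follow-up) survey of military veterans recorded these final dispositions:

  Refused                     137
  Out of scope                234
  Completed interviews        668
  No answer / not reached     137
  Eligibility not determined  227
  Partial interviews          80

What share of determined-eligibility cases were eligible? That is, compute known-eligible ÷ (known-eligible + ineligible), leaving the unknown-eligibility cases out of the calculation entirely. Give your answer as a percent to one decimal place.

Determined eligible = 668 + 80 + 137 + 137 = 1022
e = 1022 / (1022 + 234) = 1022 / 1256 = 0.8137

81.4%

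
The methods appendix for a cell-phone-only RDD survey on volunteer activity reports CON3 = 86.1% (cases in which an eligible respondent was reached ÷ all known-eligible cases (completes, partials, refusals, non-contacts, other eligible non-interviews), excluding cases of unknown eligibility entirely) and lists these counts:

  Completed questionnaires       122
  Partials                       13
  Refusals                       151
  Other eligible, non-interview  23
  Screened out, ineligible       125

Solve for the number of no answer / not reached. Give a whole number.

50

Numerator: 122 + 13 + 151 + 23 = 309
CON3 = 309 / D = 0.861
D = 309 / 0.861 = 358.9
Rest of base = 309
no answer / not reached = 358.9 − 309 ≈ 50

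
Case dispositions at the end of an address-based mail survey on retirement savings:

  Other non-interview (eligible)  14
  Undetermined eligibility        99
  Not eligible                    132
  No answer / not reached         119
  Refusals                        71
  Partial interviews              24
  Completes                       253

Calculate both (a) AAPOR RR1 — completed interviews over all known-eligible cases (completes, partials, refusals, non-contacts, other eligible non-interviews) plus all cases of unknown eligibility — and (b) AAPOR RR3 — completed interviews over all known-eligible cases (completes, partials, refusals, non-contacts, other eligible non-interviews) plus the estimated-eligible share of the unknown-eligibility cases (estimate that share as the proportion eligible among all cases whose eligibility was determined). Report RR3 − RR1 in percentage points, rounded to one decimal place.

Numerator: 253
Denom: 253 + 24 + 71 + 119 + 14 + 99 = 580
RR1 = 253 / 580 = 0.4362
Eligible (known): 253 + 24 + 71 + 119 + 14 = 481
e = 481 / (481 + 132) = 481 / 613 = 0.7847
Estimated eligible among unknowns: 0.7847 × 99 = 77.69
Denom: 481 + 77.69 = 558.69
RR3 = 253 / 558.69 = 0.4528
Difference = 45.28 − 43.62 = 1.66 percentage points

1.7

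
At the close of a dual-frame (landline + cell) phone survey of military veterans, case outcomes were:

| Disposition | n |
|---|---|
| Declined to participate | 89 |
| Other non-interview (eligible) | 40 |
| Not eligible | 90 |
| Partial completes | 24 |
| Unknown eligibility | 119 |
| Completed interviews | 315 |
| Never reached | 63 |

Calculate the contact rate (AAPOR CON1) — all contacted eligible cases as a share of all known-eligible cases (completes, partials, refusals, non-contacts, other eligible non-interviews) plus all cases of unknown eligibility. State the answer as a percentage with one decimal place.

Numerator → 315 + 24 + 89 + 40 = 468
Denominator → 315 + 24 + 89 + 63 + 40 + 119 = 650
CON1 = 468 / 650 = 0.7200

72.0%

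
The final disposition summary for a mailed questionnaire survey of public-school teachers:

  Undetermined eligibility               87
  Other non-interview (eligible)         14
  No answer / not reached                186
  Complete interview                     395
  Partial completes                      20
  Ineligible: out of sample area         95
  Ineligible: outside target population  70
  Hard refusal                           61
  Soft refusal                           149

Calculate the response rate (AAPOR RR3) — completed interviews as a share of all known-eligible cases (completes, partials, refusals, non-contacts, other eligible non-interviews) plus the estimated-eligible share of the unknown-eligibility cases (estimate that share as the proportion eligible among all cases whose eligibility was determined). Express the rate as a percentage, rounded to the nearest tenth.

44.0%

Refused = 61 + 149 = 210
Screened out, ineligible = 70 + 95 = 165
Num: 395
Eligible (known): 395 + 20 + 210 + 186 + 14 = 825
e = 825 / (825 + 165) = 825 / 990 = 0.8333
Eligible share of unknowns: 0.8333 × 87 = 72.50
Denom: 825 + 72.50 = 897.50
RR3 = 395 / 897.50 = 0.4401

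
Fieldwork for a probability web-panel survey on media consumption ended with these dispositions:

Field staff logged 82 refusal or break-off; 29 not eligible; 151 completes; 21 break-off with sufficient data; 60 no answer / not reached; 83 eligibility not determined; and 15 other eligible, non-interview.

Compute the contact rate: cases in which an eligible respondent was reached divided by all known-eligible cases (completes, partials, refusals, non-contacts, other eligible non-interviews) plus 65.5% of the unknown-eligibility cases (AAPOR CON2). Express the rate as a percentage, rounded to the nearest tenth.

70.2%

Num → 151 + 21 + 82 + 15 = 269
Known eligible → 151 + 21 + 82 + 60 + 15 = 329
e × U → 0.6550 × 83 = 54.37
Base → 329 + 54.37 = 383.37
CON2 = 269 / 383.37 = 0.7017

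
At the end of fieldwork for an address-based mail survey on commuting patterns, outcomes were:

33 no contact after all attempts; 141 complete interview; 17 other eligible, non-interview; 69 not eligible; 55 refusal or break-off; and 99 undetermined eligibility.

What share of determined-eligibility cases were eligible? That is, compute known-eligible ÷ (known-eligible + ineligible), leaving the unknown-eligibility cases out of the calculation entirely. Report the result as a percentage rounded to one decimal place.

78.1%

Determined eligible = 141 + 55 + 33 + 17 = 246
e = 246 / (246 + 69) = 246 / 315 = 0.7810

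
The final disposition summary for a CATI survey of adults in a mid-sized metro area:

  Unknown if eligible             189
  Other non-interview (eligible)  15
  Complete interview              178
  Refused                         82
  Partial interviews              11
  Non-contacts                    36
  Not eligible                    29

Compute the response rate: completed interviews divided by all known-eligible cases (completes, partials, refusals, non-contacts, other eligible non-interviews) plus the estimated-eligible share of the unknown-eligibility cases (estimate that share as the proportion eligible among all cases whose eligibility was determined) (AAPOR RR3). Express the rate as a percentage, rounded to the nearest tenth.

Top → 178
Known eligible → 178 + 11 + 82 + 36 + 15 = 322
e = 322 / (322 + 29) = 322 / 351 = 0.9174
Eligible share of unknowns → 0.9174 × 189 = 173.39
Denom → 322 + 173.39 = 495.39
RR3 = 178 / 495.39 = 0.3593

35.9%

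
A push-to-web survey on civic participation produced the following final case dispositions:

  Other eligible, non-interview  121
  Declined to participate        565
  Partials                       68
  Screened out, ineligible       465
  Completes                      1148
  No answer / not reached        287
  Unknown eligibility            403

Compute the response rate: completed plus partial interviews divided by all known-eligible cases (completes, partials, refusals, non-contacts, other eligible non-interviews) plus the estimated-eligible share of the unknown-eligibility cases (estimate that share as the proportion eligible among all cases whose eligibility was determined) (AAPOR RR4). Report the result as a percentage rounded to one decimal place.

Top = 1148 + 68 = 1216
Eligible (known) = 1148 + 68 + 565 + 287 + 121 = 2189
e = 2189 / (2189 + 465) = 2189 / 2654 = 0.8248
Eligible share of unknowns = 0.8248 × 403 = 332.39
Base = 2189 + 332.39 = 2521.39
RR4 = 1216 / 2521.39 = 0.4823

48.2%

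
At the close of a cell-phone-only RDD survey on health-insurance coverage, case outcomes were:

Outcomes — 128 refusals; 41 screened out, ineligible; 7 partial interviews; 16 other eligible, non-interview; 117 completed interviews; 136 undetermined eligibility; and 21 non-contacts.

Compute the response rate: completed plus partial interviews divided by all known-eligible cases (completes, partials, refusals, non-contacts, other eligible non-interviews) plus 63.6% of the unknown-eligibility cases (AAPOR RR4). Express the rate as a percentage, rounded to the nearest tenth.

33.0%

Num = 117 + 7 = 124
Determined eligible = 117 + 7 + 128 + 21 + 16 = 289
Estimated eligible among unknowns = 0.6360 × 136 = 86.50
Base = 289 + 86.50 = 375.50
RR4 = 124 / 375.50 = 0.3302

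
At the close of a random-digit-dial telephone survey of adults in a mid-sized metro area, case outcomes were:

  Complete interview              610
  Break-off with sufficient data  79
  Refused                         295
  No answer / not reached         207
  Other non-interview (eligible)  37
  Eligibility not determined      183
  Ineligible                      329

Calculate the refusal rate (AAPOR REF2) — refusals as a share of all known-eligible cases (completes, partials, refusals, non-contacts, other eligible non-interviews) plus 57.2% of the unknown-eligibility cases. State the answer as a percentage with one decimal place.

Num → 295
Known eligible → 610 + 79 + 295 + 207 + 37 = 1228
Eligible share of unknowns → 0.5720 × 183 = 104.68
Base → 1228 + 104.68 = 1332.68
REF2 = 295 / 1332.68 = 0.2214

22.1%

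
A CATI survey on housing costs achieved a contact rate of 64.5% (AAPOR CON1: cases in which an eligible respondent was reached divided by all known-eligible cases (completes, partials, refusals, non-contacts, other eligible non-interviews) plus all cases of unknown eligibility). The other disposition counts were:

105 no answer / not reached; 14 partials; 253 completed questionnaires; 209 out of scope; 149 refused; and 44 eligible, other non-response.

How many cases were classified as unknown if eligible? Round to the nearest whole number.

Numerator: 253 + 14 + 149 + 44 = 460
CON1 = 460 / D = 0.645
D = 460 / 0.645 = 713.2
Remaining denominator categories sum to 565
unknown if eligible = 713.2 − 565 ≈ 148

148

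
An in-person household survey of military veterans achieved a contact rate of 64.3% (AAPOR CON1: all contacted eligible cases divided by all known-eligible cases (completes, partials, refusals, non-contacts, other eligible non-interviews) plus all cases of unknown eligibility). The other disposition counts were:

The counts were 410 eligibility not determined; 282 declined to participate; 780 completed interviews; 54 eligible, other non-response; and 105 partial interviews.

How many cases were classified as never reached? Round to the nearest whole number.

268

Numerator: 780 + 105 + 282 + 54 = 1221
CON1 = 1221 / D = 0.643
D = 1221 / 0.643 = 1898.9
Remaining denominator categories sum to 1631
never reached = 1898.9 − 1631 ≈ 268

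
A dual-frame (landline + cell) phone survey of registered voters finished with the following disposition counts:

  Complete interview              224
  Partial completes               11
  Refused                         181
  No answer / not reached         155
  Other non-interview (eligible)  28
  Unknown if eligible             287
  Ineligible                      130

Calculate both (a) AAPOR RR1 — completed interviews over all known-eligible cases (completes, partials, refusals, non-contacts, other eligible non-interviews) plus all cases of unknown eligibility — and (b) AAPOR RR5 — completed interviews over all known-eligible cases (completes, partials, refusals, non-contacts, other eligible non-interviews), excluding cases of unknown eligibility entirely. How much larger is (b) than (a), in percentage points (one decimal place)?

12.1

Numerator → 224
Denominator → 224 + 11 + 181 + 155 + 28 + 287 = 886
RR1 = 224 / 886 = 0.2528
Denominator → 224 + 11 + 181 + 155 + 28 = 599
RR5 = 224 / 599 = 0.3740
Difference = 37.40 − 25.28 = 12.12 percentage points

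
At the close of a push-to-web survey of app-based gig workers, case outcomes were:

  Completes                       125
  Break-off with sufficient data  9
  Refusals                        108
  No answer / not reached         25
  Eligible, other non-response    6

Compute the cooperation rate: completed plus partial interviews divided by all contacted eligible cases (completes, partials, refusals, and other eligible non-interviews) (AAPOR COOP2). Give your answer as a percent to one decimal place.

54.0%

Numerator = 125 + 9 = 134
Base = 125 + 9 + 108 + 6 = 248
COOP2 = 134 / 248 = 0.5403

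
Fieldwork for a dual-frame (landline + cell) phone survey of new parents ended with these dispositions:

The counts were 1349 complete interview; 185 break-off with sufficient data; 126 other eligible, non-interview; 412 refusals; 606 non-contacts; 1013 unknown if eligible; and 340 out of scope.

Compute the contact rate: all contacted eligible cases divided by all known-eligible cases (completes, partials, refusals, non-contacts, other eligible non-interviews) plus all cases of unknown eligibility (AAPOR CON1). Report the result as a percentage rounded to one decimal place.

Top = 1349 + 185 + 412 + 126 = 2072
Denom = 1349 + 185 + 412 + 606 + 126 + 1013 = 3691
CON1 = 2072 / 3691 = 0.5614

56.1%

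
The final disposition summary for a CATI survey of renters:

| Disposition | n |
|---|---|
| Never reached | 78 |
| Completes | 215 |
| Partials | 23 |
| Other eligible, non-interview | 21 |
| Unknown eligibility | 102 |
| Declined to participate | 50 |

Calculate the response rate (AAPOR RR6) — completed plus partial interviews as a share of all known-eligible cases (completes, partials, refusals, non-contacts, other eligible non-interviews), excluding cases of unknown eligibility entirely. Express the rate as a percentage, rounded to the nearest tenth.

61.5%

Top = 215 + 23 = 238
Denominator = 215 + 23 + 50 + 78 + 21 = 387
RR6 = 238 / 387 = 0.6150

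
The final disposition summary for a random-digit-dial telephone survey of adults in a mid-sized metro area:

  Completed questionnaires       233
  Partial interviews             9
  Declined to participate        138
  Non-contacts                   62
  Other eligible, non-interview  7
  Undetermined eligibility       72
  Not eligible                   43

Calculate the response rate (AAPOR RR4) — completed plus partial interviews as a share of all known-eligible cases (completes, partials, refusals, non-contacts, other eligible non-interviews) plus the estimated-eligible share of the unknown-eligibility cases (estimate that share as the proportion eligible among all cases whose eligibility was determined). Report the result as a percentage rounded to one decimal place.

Num: 233 + 9 = 242
Eligible (known): 233 + 9 + 138 + 62 + 7 = 449
e = 449 / (449 + 43) = 449 / 492 = 0.9126
e × U: 0.9126 × 72 = 65.71
Denominator: 449 + 65.71 = 514.71
RR4 = 242 / 514.71 = 0.4702

47.0%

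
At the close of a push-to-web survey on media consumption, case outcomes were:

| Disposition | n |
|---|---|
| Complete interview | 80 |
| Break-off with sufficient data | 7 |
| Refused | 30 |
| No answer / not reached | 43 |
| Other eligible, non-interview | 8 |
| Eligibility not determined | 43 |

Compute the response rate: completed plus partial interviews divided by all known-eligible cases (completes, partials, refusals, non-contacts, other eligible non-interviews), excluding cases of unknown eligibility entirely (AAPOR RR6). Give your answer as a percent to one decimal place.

51.8%

Top → 80 + 7 = 87
Denominator → 80 + 7 + 30 + 43 + 8 = 168
RR6 = 87 / 168 = 0.5179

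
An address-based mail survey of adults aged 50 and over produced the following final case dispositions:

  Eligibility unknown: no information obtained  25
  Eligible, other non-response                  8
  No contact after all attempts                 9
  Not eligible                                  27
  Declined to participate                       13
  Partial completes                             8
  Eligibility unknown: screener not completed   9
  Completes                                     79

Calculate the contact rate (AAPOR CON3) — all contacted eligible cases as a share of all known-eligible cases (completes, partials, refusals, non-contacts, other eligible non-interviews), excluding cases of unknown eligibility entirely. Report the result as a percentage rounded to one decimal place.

92.3%

Unknown if eligible = 9 + 25 = 34
Top: 79 + 8 + 13 + 8 = 108
Denom: 79 + 8 + 13 + 9 + 8 = 117
CON3 = 108 / 117 = 0.9231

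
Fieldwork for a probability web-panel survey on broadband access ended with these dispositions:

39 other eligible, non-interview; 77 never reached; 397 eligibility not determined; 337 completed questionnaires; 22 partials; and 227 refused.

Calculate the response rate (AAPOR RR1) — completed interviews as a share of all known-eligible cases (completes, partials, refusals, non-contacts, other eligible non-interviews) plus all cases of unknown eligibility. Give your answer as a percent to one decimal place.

30.7%

Num = 337
Denominator = 337 + 22 + 227 + 77 + 39 + 397 = 1099
RR1 = 337 / 1099 = 0.3066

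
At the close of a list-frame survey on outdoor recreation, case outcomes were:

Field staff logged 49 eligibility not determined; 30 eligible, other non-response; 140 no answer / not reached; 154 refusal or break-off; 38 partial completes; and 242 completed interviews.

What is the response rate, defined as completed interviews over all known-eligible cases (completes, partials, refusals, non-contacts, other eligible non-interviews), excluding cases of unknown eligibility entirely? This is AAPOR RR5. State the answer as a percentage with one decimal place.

Num: 242
Denom: 242 + 38 + 154 + 140 + 30 = 604
RR5 = 242 / 604 = 0.4007

40.1%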